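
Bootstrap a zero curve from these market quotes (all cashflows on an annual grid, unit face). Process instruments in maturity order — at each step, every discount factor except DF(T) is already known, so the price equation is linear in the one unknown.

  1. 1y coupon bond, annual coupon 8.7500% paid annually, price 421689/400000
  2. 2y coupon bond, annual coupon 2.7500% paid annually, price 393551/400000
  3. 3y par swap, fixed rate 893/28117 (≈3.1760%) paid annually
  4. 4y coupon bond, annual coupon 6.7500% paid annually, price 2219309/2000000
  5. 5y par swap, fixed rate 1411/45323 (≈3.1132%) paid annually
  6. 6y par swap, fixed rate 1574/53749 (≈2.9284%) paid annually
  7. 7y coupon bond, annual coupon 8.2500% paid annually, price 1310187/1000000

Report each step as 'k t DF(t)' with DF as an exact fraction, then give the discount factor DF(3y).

step 1 [1y] bond c/1=7/80: DF=(421689/400000 − 7/80·(0))/(1+7/80) = 4847/5000 ≈ 0.969400
step 2 [2y] bond c/1=11/400: DF=(393551/400000 − 11/400·(0.969400))/(1+11/400) = 2329/2500 ≈ 0.931600
step 3 [3y] swap r/1=893/28117: DF=(1 − 893/28117·(0.969400+0.931600))/(1+893/28117) = 9107/10000 ≈ 0.910700
step 4 [4y] bond c/1=27/400: DF=(2219309/2000000 − 27/400·(0.969400+0.931600+0.910700))/(1+27/400) = 8617/10000 ≈ 0.861700
step 5 [5y] swap r/1=1411/45323: DF=(1 − 1411/45323·(0.969400+0.931600+0.910700+0.861700))/(1+1411/45323) = 8589/10000 ≈ 0.858900
step 6 [6y] swap r/1=1574/53749: DF=(1 − 1574/53749·(0.969400+0.931600+0.910700+0.861700+0.858900))/(1+1574/53749) = 4213/5000 ≈ 0.842600
step 7 [7y] bond c/1=33/400: DF=(1310187/1000000 − 33/400·(0.969400+0.931600+0.910700+0.861700+0.858900+0.842600))/(1+33/400) = 8007/10000 ≈ 0.800700

1 1 4847/5000
2 2 2329/2500
3 3 9107/10000
4 4 8617/10000
5 5 8589/10000
6 6 4213/5000
7 7 8007/10000
DF(3y) = 9107/10000 ≈ 0.910700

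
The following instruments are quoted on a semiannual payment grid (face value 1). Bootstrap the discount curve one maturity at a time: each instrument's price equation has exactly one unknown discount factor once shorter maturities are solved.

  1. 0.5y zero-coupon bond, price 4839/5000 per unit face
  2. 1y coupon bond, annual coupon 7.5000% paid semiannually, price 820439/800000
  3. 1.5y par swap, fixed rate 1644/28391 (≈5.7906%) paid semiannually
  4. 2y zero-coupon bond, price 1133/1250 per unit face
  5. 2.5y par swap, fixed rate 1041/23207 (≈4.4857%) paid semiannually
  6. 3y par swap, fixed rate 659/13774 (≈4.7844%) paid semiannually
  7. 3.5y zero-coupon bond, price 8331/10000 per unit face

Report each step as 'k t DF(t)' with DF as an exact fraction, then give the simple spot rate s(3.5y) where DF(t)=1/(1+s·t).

step 1 [0.5y] zero: DF = P = 4839/5000 ≈ 0.967800
step 2 [1y] bond c/2=3/80: DF=(820439/800000 − 3/80·(0.967800))/(1+3/80) = 1907/2000 ≈ 0.953500
step 3 [1.5y] swap r/2=822/28391: DF=(1 − 822/28391·(0.967800+0.953500))/(1+822/28391) = 4589/5000 ≈ 0.917800
step 4 [2y] zero: DF = P = 1133/1250 ≈ 0.906400
step 5 [2.5y] swap r/2=1041/46414: DF=(1 − 1041/46414·(0.967800+0.953500+0.917800+0.906400))/(1+1041/46414) = 8959/10000 ≈ 0.895900
step 6 [3y] swap r/2=659/27548: DF=(1 − 659/27548·(0.967800+0.953500+0.917800+0.906400+0.895900))/(1+659/27548) = 4341/5000 ≈ 0.868200
step 7 [3.5y] zero: DF = P = 8331/10000 ≈ 0.833100

1 1/2 4839/5000
2 1 1907/2000
3 3/2 4589/5000
4 2 1133/1250
5 5/2 8959/10000
6 3 4341/5000
7 7/2 8331/10000
s(3.5y) = (1/(8331/10000) − 1)/(7/2) = 3338/58317 ≈ 5.7239%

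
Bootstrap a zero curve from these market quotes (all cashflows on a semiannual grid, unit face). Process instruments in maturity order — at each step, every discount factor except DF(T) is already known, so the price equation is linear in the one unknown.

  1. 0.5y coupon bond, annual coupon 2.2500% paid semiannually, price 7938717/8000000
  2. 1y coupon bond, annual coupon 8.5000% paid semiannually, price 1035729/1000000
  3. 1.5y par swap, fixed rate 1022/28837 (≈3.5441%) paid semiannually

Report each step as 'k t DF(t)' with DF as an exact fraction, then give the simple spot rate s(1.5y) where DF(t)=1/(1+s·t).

step 1 [0.5y] bond c/2=9/800: DF=(7938717/8000000 − 9/800·(0))/(1+9/800) = 9813/10000 ≈ 0.981300
step 2 [1y] bond c/2=17/400: DF=(1035729/1000000 − 17/400·(0.981300))/(1+17/400) = 1907/2000 ≈ 0.953500
step 3 [1.5y] swap r/2=511/28837: DF=(1 − 511/28837·(0.981300+0.953500))/(1+511/28837) = 9489/10000 ≈ 0.948900

1 1/2 9813/10000
2 1 1907/2000
3 3/2 9489/10000
s(1.5y) = (1/(9489/10000) − 1)/(3/2) = 1022/28467 ≈ 3.5901%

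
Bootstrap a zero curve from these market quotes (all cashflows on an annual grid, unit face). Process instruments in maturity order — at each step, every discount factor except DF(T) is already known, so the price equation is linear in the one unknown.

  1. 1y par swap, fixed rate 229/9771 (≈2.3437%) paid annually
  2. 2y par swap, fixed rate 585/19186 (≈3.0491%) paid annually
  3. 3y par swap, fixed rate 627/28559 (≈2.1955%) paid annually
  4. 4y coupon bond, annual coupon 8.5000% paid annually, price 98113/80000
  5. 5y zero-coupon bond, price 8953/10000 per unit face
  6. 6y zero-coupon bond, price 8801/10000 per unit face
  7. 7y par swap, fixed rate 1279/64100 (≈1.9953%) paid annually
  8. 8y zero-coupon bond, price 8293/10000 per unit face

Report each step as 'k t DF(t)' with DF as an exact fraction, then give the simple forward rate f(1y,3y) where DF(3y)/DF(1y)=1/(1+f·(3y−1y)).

step 1 [1y] swap r/1=229/9771: DF=(1 − 229/9771·(0))/(1+229/9771) = 9771/10000 ≈ 0.977100
step 2 [2y] swap r/1=585/19186: DF=(1 − 585/19186·(0.977100))/(1+585/19186) = 1883/2000 ≈ 0.941500
step 3 [3y] swap r/1=627/28559: DF=(1 − 627/28559·(0.977100+0.941500))/(1+627/28559) = 9373/10000 ≈ 0.937300
step 4 [4y] bond c/1=17/200: DF=(98113/80000 − 17/200·(0.977100+0.941500+0.937300))/(1+17/200) = 4533/5000 ≈ 0.906600
step 5 [5y] zero: DF = P = 8953/10000 ≈ 0.895300
step 6 [6y] zero: DF = P = 8801/10000 ≈ 0.880100
step 7 [7y] swap r/1=1279/64100: DF=(1 − 1279/64100·(0.977100+0.941500+0.937300+0.906600+0.895300+0.880100))/(1+1279/64100) = 8721/10000 ≈ 0.872100
step 8 [8y] zero: DF = P = 8293/10000 ≈ 0.829300

1 1 9771/10000
2 2 1883/2000
3 3 9373/10000
4 4 4533/5000
5 5 8953/10000
6 6 8801/10000
7 7 8721/10000
8 8 8293/10000
f(1y,3y) = ((9771/10000)/(9373/10000) − 1)/(2) = 199/9373 ≈ 2.1231%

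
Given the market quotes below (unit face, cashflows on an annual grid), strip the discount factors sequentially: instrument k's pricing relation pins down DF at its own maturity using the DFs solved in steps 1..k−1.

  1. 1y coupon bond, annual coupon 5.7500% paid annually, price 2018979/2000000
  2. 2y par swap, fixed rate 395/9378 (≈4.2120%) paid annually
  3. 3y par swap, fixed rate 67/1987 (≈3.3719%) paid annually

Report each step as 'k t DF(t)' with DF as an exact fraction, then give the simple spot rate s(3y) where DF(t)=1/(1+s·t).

step 1 [1y] bond c/1=23/400: DF=(2018979/2000000 − 23/400·(0))/(1+23/400) = 4773/5000 ≈ 0.954600
step 2 [2y] swap r/1=395/9378: DF=(1 − 395/9378·(0.954600))/(1+395/9378) = 921/1000 ≈ 0.921000
step 3 [3y] swap r/1=67/1987: DF=(1 − 67/1987·(0.954600+0.921000))/(1+67/1987) = 4531/5000 ≈ 0.906200

1 1 4773/5000
2 2 921/1000
3 3 4531/5000
s(3y) = (1/(4531/5000) − 1)/(3) = 469/13593 ≈ 3.4503%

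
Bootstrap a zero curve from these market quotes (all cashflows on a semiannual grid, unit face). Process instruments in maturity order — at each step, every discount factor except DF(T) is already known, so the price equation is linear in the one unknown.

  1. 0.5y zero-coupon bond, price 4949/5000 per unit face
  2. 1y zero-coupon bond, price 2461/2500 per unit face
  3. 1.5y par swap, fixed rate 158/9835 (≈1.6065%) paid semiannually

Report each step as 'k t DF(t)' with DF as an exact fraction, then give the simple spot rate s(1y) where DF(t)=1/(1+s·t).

1 1/2 4949/5000
2 1 2461/2500
3 3/2 9763/10000
s(1y) = (1/(2461/2500) − 1)/(1) = 39/2461 ≈ 1.5847%

step 1 [0.5y] zero: DF = P = 4949/5000 ≈ 0.989800
step 2 [1y] zero: DF = P = 2461/2500 ≈ 0.984400
step 3 [1.5y] swap r/2=79/9835: DF=(1 − 79/9835·(0.989800+0.984400))/(1+79/9835) = 9763/10000 ≈ 0.976300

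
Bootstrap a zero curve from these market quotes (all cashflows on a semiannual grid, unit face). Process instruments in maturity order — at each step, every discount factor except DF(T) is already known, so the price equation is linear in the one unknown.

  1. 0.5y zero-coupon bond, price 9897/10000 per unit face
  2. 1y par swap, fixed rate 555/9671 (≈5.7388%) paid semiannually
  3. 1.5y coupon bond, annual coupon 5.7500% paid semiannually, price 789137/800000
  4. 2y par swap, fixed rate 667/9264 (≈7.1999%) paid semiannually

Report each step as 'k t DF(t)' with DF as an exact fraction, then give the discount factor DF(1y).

1 1/2 9897/10000
2 1 1889/2000
3 3/2 1131/1250
4 2 4333/5000
DF(1y) = 1889/2000 ≈ 0.944500

step 1 [0.5y] zero: DF = P = 9897/10000 ≈ 0.989700
step 2 [1y] swap r/2=555/19342: DF=(1 − 555/19342·(0.989700))/(1+555/19342) = 1889/2000 ≈ 0.944500
step 3 [1.5y] bond c/2=23/800: DF=(789137/800000 − 23/800·(0.989700+0.944500))/(1+23/800) = 1131/1250 ≈ 0.904800
step 4 [2y] swap r/2=667/18528: DF=(1 − 667/18528·(0.989700+0.944500+0.904800))/(1+667/18528) = 4333/5000 ≈ 0.866600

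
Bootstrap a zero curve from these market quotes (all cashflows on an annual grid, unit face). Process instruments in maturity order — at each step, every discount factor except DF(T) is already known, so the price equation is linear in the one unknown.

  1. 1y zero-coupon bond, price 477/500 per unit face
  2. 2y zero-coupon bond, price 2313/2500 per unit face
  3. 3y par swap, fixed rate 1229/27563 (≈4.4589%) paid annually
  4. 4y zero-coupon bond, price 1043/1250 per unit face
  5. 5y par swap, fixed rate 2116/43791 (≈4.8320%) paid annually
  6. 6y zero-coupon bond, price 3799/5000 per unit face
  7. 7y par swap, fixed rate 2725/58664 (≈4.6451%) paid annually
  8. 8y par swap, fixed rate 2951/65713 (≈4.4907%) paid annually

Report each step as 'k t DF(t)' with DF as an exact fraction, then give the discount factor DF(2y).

step 1 [1y] zero: DF = P = 477/500 ≈ 0.954000
step 2 [2y] zero: DF = P = 2313/2500 ≈ 0.925200
step 3 [3y] swap r/1=1229/27563: DF=(1 − 1229/27563·(0.954000+0.925200))/(1+1229/27563) = 8771/10000 ≈ 0.877100
step 4 [4y] zero: DF = P = 1043/1250 ≈ 0.834400
step 5 [5y] swap r/1=2116/43791: DF=(1 − 2116/43791·(0.954000+0.925200+0.877100+0.834400))/(1+2116/43791) = 1971/2500 ≈ 0.788400
step 6 [6y] zero: DF = P = 3799/5000 ≈ 0.759800
step 7 [7y] swap r/1=2725/58664: DF=(1 − 2725/58664·(0.954000+0.925200+0.877100+0.834400+0.788400+0.759800))/(1+2725/58664) = 291/400 ≈ 0.727500
step 8 [8y] swap r/1=2951/65713: DF=(1 − 2951/65713·(0.954000+0.925200+0.877100+0.834400+0.788400+0.759800+0.727500))/(1+2951/65713) = 7049/10000 ≈ 0.704900

1 1 477/500
2 2 2313/2500
3 3 8771/10000
4 4 1043/1250
5 5 1971/2500
6 6 3799/5000
7 7 291/400
8 8 7049/10000
DF(2y) = 2313/2500 ≈ 0.925200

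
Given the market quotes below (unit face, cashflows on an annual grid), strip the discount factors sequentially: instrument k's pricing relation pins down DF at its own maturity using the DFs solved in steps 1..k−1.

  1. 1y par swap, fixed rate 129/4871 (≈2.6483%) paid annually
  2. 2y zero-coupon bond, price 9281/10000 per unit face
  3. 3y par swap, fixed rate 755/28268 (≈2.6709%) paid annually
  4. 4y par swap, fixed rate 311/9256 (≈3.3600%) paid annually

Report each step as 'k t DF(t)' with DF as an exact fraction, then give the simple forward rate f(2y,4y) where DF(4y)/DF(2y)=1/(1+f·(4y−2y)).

step 1 [1y] swap r/1=129/4871: DF=(1 − 129/4871·(0))/(1+129/4871) = 4871/5000 ≈ 0.974200
step 2 [2y] zero: DF = P = 9281/10000 ≈ 0.928100
step 3 [3y] swap r/1=755/28268: DF=(1 − 755/28268·(0.974200+0.928100))/(1+755/28268) = 1849/2000 ≈ 0.924500
step 4 [4y] swap r/1=311/9256: DF=(1 − 311/9256·(0.974200+0.928100+0.924500))/(1+311/9256) = 2189/2500 ≈ 0.875600

1 1 4871/5000
2 2 9281/10000
3 3 1849/2000
4 4 2189/2500
f(2y,4y) = ((9281/10000)/(2189/2500) − 1)/(2) = 525/17512 ≈ 2.9979%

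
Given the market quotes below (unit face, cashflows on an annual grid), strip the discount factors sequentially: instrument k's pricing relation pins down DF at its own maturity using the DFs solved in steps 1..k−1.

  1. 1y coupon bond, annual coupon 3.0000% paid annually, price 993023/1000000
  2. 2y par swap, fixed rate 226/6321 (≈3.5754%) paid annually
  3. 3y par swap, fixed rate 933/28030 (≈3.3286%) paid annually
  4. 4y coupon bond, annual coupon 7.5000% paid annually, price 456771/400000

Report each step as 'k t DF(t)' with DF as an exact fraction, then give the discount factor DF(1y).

1 1 9641/10000
2 2 4661/5000
3 3 9067/10000
4 4 8667/10000
DF(1y) = 9641/10000 ≈ 0.964100

step 1 [1y] bond c/1=3/100: DF=(993023/1000000 − 3/100·(0))/(1+3/100) = 9641/10000 ≈ 0.964100
step 2 [2y] swap r/1=226/6321: DF=(1 − 226/6321·(0.964100))/(1+226/6321) = 4661/5000 ≈ 0.932200
step 3 [3y] swap r/1=933/28030: DF=(1 − 933/28030·(0.964100+0.932200))/(1+933/28030) = 9067/10000 ≈ 0.906700
step 4 [4y] bond c/1=3/40: DF=(456771/400000 − 3/40·(0.964100+0.932200+0.906700))/(1+3/40) = 8667/10000 ≈ 0.866700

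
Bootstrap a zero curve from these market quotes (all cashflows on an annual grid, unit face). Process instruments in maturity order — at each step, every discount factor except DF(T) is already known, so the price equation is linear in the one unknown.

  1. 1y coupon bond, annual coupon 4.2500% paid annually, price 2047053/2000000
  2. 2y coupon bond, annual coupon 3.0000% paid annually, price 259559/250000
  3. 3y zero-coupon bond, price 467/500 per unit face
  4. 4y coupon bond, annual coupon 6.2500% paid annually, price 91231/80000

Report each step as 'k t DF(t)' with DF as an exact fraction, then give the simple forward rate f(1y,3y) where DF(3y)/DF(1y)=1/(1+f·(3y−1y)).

step 1 [1y] bond c/1=17/400: DF=(2047053/2000000 − 17/400·(0))/(1+17/400) = 4909/5000 ≈ 0.981800
step 2 [2y] bond c/1=3/100: DF=(259559/250000 − 3/100·(0.981800))/(1+3/100) = 4897/5000 ≈ 0.979400
step 3 [3y] zero: DF = P = 467/500 ≈ 0.934000
step 4 [4y] bond c/1=1/16: DF=(91231/80000 − 1/16·(0.981800+0.979400+0.934000))/(1+1/16) = 903/1000 ≈ 0.903000

1 1 4909/5000
2 2 4897/5000
3 3 467/500
4 4 903/1000
f(1y,3y) = ((4909/5000)/(467/500) − 1)/(2) = 239/9340 ≈ 2.5589%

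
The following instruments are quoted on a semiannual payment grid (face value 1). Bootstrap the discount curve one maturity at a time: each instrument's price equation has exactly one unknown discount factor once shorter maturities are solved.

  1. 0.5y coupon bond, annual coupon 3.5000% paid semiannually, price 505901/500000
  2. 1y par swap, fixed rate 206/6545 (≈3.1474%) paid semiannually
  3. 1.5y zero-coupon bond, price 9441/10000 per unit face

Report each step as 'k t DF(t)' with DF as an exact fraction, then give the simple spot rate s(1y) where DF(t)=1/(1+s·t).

1 1/2 1243/1250
2 1 9691/10000
3 3/2 9441/10000
s(1y) = (1/(9691/10000) − 1)/(1) = 309/9691 ≈ 3.1885%

step 1 [0.5y] bond c/2=7/400: DF=(505901/500000 − 7/400·(0))/(1+7/400) = 1243/1250 ≈ 0.994400
step 2 [1y] swap r/2=103/6545: DF=(1 − 103/6545·(0.994400))/(1+103/6545) = 9691/10000 ≈ 0.969100
step 3 [1.5y] zero: DF = P = 9441/10000 ≈ 0.944100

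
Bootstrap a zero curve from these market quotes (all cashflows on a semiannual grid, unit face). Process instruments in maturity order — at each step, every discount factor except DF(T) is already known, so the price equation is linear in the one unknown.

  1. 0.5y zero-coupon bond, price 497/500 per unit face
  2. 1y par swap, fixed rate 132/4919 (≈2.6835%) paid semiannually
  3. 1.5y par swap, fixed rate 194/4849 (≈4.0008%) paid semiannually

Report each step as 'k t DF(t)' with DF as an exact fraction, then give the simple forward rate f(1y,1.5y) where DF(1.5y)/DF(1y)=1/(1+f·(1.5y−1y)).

step 1 [0.5y] zero: DF = P = 497/500 ≈ 0.994000
step 2 [1y] swap r/2=66/4919: DF=(1 − 66/4919·(0.994000))/(1+66/4919) = 1217/1250 ≈ 0.973600
step 3 [1.5y] swap r/2=97/4849: DF=(1 − 97/4849·(0.994000+0.973600))/(1+97/4849) = 4709/5000 ≈ 0.941800

1 1/2 497/500
2 1 1217/1250
3 3/2 4709/5000
f(1y,1.5y) = ((1217/1250)/(4709/5000) − 1)/(1/2) = 318/4709 ≈ 6.7530%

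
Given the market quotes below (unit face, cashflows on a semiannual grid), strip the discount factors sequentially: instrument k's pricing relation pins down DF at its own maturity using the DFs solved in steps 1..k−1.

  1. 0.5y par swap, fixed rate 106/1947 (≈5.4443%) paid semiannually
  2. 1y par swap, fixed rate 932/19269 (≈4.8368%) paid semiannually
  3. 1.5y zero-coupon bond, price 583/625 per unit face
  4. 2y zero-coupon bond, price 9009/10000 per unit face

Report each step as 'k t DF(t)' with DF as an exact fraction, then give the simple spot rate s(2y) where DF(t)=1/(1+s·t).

1 1/2 1947/2000
2 1 4767/5000
3 3/2 583/625
4 2 9009/10000
s(2y) = (1/(9009/10000) − 1)/(2) = 991/18018 ≈ 5.5001%

step 1 [0.5y] swap r/2=53/1947: DF=(1 − 53/1947·(0))/(1+53/1947) = 1947/2000 ≈ 0.973500
step 2 [1y] swap r/2=466/19269: DF=(1 − 466/19269·(0.973500))/(1+466/19269) = 4767/5000 ≈ 0.953400
step 3 [1.5y] zero: DF = P = 583/625 ≈ 0.932800
step 4 [2y] zero: DF = P = 9009/10000 ≈ 0.900900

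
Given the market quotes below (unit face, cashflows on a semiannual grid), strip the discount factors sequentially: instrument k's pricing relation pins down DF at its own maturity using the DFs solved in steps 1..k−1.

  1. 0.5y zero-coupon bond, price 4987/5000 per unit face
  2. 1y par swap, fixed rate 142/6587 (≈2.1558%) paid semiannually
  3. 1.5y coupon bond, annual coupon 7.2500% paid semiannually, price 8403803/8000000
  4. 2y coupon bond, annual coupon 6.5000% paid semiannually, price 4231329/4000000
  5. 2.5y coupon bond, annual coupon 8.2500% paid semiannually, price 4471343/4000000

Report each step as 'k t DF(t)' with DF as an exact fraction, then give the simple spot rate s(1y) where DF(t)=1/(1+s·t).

step 1 [0.5y] zero: DF = P = 4987/5000 ≈ 0.997400
step 2 [1y] swap r/2=71/6587: DF=(1 − 71/6587·(0.997400))/(1+71/6587) = 9787/10000 ≈ 0.978700
step 3 [1.5y] bond c/2=29/800: DF=(8403803/8000000 − 29/800·(0.997400+0.978700))/(1+29/800) = 4723/5000 ≈ 0.944600
step 4 [2y] bond c/2=13/400: DF=(4231329/4000000 − 13/400·(0.997400+0.978700+0.944600))/(1+13/400) = 4663/5000 ≈ 0.932600
step 5 [2.5y] bond c/2=33/800: DF=(4471343/4000000 − 33/800·(0.997400+0.978700+0.944600+0.932600))/(1+33/800) = 9209/10000 ≈ 0.920900

1 1/2 4987/5000
2 1 9787/10000
3 3/2 4723/5000
4 2 4663/5000
5 5/2 9209/10000
s(1y) = (1/(9787/10000) − 1)/(1) = 213/9787 ≈ 2.1764%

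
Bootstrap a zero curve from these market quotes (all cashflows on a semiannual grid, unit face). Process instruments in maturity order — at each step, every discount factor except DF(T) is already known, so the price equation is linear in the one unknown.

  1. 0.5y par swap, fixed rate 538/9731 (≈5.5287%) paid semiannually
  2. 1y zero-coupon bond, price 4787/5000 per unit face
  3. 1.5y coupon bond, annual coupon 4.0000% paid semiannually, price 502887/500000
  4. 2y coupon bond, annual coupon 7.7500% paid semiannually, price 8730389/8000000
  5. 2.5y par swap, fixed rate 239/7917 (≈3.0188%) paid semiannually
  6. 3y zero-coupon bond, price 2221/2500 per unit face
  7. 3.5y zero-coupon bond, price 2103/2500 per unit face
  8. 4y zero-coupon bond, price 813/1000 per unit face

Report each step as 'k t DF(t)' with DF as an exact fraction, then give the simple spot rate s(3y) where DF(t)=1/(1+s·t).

1 1/2 9731/10000
2 1 4787/5000
3 3/2 4741/5000
4 2 1179/1250
5 5/2 9283/10000
6 3 2221/2500
7 7/2 2103/2500
8 4 813/1000
s(3y) = (1/(2221/2500) − 1)/(3) = 93/2221 ≈ 4.1873%

step 1 [0.5y] swap r/2=269/9731: DF=(1 − 269/9731·(0))/(1+269/9731) = 9731/10000 ≈ 0.973100
step 2 [1y] zero: DF = P = 4787/5000 ≈ 0.957400
step 3 [1.5y] bond c/2=1/50: DF=(502887/500000 − 1/50·(0.973100+0.957400))/(1+1/50) = 4741/5000 ≈ 0.948200
step 4 [2y] bond c/2=31/800: DF=(8730389/8000000 − 31/800·(0.973100+0.957400+0.948200))/(1+31/800) = 1179/1250 ≈ 0.943200
step 5 [2.5y] swap r/2=239/15834: DF=(1 − 239/15834·(0.973100+0.957400+0.948200+0.943200))/(1+239/15834) = 9283/10000 ≈ 0.928300
step 6 [3y] zero: DF = P = 2221/2500 ≈ 0.888400
step 7 [3.5y] zero: DF = P = 2103/2500 ≈ 0.841200
step 8 [4y] zero: DF = P = 813/1000 ≈ 0.813000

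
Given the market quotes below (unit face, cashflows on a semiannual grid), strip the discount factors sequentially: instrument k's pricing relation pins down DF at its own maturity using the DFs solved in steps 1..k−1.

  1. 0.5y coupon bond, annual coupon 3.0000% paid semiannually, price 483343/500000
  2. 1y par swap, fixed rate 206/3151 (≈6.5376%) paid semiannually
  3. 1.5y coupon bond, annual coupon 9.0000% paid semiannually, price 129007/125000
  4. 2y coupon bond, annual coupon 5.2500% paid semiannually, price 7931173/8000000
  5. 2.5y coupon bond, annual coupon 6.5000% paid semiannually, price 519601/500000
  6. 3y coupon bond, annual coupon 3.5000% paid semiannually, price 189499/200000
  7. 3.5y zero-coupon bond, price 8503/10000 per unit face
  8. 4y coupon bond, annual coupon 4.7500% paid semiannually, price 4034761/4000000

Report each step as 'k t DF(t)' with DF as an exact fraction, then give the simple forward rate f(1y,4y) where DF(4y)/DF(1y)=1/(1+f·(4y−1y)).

step 1 [0.5y] bond c/2=3/200: DF=(483343/500000 − 3/200·(0))/(1+3/200) = 2381/2500 ≈ 0.952400
step 2 [1y] swap r/2=103/3151: DF=(1 − 103/3151·(0.952400))/(1+103/3151) = 4691/5000 ≈ 0.938200
step 3 [1.5y] bond c/2=9/200: DF=(129007/125000 − 9/200·(0.952400+0.938200))/(1+9/200) = 4531/5000 ≈ 0.906200
step 4 [2y] bond c/2=21/800: DF=(7931173/8000000 − 21/800·(0.952400+0.938200+0.906200))/(1+21/800) = 1789/2000 ≈ 0.894500
step 5 [2.5y] bond c/2=13/400: DF=(519601/500000 − 13/400·(0.952400+0.938200+0.906200+0.894500))/(1+13/400) = 8903/10000 ≈ 0.890300
step 6 [3y] bond c/2=7/400: DF=(189499/200000 − 7/400·(0.952400+0.938200+0.906200+0.894500+0.890300))/(1+7/400) = 2131/2500 ≈ 0.852400
step 7 [3.5y] zero: DF = P = 8503/10000 ≈ 0.850300
step 8 [4y] bond c/2=19/800: DF=(4034761/4000000 − 19/800·(0.952400+0.938200+0.906200+0.894500+0.890300+0.852400+0.850300))/(1+19/800) = 1679/2000 ≈ 0.839500

1 1/2 2381/2500
2 1 4691/5000
3 3/2 4531/5000
4 2 1789/2000
5 5/2 8903/10000
6 3 2131/2500
7 7/2 8503/10000
8 4 1679/2000
f(1y,4y) = ((4691/5000)/(1679/2000) − 1)/(3) = 329/8395 ≈ 3.9190%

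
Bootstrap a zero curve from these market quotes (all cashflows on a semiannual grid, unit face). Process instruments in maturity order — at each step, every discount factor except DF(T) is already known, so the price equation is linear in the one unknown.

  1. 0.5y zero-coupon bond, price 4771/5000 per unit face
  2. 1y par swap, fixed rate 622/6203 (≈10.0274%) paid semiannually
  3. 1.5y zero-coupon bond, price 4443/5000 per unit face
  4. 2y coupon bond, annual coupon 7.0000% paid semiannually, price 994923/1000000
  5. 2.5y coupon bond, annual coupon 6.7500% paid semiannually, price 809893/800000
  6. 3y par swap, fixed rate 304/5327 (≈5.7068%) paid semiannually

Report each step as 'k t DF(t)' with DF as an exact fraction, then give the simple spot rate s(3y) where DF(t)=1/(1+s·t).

1 1/2 4771/5000
2 1 9067/10000
3 3/2 4443/5000
4 2 8683/10000
5 5/2 2153/2500
6 3 106/125
s(3y) = (1/(106/125) − 1)/(3) = 19/318 ≈ 5.9748%

step 1 [0.5y] zero: DF = P = 4771/5000 ≈ 0.954200
step 2 [1y] swap r/2=311/6203: DF=(1 − 311/6203·(0.954200))/(1+311/6203) = 9067/10000 ≈ 0.906700
step 3 [1.5y] zero: DF = P = 4443/5000 ≈ 0.888600
step 4 [2y] bond c/2=7/200: DF=(994923/1000000 − 7/200·(0.954200+0.906700+0.888600))/(1+7/200) = 8683/10000 ≈ 0.868300
step 5 [2.5y] bond c/2=27/800: DF=(809893/800000 − 27/800·(0.954200+0.906700+0.888600+0.868300))/(1+27/800) = 2153/2500 ≈ 0.861200
step 6 [3y] swap r/2=152/5327: DF=(1 − 152/5327·(0.954200+0.906700+0.888600+0.868300+0.861200))/(1+152/5327) = 106/125 ≈ 0.848000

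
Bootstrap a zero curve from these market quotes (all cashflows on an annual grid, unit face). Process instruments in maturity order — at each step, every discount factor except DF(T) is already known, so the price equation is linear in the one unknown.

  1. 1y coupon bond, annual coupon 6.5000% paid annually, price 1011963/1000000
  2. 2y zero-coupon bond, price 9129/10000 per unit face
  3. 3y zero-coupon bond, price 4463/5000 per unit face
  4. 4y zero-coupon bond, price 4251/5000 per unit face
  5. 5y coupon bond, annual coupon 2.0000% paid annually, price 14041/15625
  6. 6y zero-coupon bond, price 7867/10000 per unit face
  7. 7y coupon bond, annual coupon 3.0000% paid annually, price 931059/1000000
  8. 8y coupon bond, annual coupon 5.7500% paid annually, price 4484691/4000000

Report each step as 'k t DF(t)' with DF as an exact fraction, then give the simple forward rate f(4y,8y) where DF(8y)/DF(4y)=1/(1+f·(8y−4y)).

step 1 [1y] bond c/1=13/200: DF=(1011963/1000000 − 13/200·(0))/(1+13/200) = 4751/5000 ≈ 0.950200
step 2 [2y] zero: DF = P = 9129/10000 ≈ 0.912900
step 3 [3y] zero: DF = P = 4463/5000 ≈ 0.892600
step 4 [4y] zero: DF = P = 4251/5000 ≈ 0.850200
step 5 [5y] bond c/1=1/50: DF=(14041/15625 − 1/50·(0.950200+0.912900+0.892600+0.850200))/(1+1/50) = 8103/10000 ≈ 0.810300
step 6 [6y] zero: DF = P = 7867/10000 ≈ 0.786700
step 7 [7y] bond c/1=3/100: DF=(931059/1000000 − 3/100·(0.950200+0.912900+0.892600+0.850200+0.810300+0.786700))/(1+3/100) = 1881/2500 ≈ 0.752400
step 8 [8y] bond c/1=23/400: DF=(4484691/4000000 − 23/400·(0.950200+0.912900+0.892600+0.850200+0.810300+0.786700+0.752400))/(1+23/400) = 1841/2500 ≈ 0.736400

1 1 4751/5000
2 2 9129/10000
3 3 4463/5000
4 4 4251/5000
5 5 8103/10000
6 6 7867/10000
7 7 1881/2500
8 8 1841/2500
f(4y,8y) = ((4251/5000)/(1841/2500) − 1)/(4) = 569/14728 ≈ 3.8634%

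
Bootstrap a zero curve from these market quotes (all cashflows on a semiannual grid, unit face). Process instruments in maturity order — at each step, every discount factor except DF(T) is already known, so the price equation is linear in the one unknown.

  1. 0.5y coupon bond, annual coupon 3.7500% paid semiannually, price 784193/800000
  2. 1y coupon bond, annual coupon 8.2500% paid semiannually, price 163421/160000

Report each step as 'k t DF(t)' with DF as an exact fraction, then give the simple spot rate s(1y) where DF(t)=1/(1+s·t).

step 1 [0.5y] bond c/2=3/160: DF=(784193/800000 − 3/160·(0))/(1+3/160) = 4811/5000 ≈ 0.962200
step 2 [1y] bond c/2=33/800: DF=(163421/160000 − 33/800·(0.962200))/(1+33/800) = 2357/2500 ≈ 0.942800

1 1/2 4811/5000
2 1 2357/2500
s(1y) = (1/(2357/2500) − 1)/(1) = 143/2357 ≈ 6.0670%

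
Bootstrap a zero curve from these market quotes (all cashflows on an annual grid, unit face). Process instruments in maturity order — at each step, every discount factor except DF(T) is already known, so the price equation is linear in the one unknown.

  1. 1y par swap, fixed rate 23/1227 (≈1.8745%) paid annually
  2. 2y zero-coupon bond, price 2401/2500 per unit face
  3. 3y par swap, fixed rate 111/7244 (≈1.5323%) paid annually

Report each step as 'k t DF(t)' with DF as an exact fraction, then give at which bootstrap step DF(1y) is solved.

1 1 1227/1250
2 2 2401/2500
3 3 2389/2500
DF(1y) is solved at step 1

step 1 [1y] swap r/1=23/1227: DF=(1 − 23/1227·(0))/(1+23/1227) = 1227/1250 ≈ 0.981600
step 2 [2y] zero: DF = P = 2401/2500 ≈ 0.960400
step 3 [3y] swap r/1=111/7244: DF=(1 − 111/7244·(0.981600+0.960400))/(1+111/7244) = 2389/2500 ≈ 0.955600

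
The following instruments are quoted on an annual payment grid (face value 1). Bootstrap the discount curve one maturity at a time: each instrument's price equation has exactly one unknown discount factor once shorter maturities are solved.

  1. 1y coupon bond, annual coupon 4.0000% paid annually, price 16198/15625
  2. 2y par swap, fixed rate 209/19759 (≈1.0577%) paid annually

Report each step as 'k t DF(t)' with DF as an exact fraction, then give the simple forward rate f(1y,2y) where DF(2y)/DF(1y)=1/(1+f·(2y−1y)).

step 1 [1y] bond c/1=1/25: DF=(16198/15625 − 1/25·(0))/(1+1/25) = 623/625 ≈ 0.996800
step 2 [2y] swap r/1=209/19759: DF=(1 − 209/19759·(0.996800))/(1+209/19759) = 9791/10000 ≈ 0.979100

1 1 623/625
2 2 9791/10000
f(1y,2y) = ((623/625)/(9791/10000) − 1)/(1) = 177/9791 ≈ 1.8078%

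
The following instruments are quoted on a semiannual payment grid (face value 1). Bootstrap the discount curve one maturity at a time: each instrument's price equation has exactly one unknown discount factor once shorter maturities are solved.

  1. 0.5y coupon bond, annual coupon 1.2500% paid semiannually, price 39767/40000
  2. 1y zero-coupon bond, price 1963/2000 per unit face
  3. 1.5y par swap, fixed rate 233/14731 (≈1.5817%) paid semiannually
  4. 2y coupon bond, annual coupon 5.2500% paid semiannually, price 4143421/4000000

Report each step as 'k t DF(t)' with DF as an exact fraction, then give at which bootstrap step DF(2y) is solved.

1 1/2 247/250
2 1 1963/2000
3 3/2 9767/10000
4 2 467/500
DF(2y) is solved at step 4

step 1 [0.5y] bond c/2=1/160: DF=(39767/40000 − 1/160·(0))/(1+1/160) = 247/250 ≈ 0.988000
step 2 [1y] zero: DF = P = 1963/2000 ≈ 0.981500
step 3 [1.5y] swap r/2=233/29462: DF=(1 − 233/29462·(0.988000+0.981500))/(1+233/29462) = 9767/10000 ≈ 0.976700
step 4 [2y] bond c/2=21/800: DF=(4143421/4000000 − 21/800·(0.988000+0.981500+0.976700))/(1+21/800) = 467/500 ≈ 0.934000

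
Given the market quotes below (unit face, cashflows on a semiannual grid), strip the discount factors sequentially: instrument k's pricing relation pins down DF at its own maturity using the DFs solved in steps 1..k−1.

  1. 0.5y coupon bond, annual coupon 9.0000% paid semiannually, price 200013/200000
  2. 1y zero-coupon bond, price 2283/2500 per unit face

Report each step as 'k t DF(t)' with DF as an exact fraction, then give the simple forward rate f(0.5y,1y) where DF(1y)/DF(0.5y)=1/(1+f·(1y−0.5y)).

1 1/2 957/1000
2 1 2283/2500
f(0.5y,1y) = ((957/1000)/(2283/2500) − 1)/(1/2) = 73/761 ≈ 9.5926%

step 1 [0.5y] bond c/2=9/200: DF=(200013/200000 − 9/200·(0))/(1+9/200) = 957/1000 ≈ 0.957000
step 2 [1y] zero: DF = P = 2283/2500 ≈ 0.913200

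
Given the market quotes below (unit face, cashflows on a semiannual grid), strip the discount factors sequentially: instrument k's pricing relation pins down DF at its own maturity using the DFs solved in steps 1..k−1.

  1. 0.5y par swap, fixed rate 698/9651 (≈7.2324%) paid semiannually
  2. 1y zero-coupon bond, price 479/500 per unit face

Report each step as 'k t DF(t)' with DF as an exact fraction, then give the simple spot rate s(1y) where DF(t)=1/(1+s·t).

1 1/2 9651/10000
2 1 479/500
s(1y) = (1/(479/500) − 1)/(1) = 21/479 ≈ 4.3841%

step 1 [0.5y] swap r/2=349/9651: DF=(1 − 349/9651·(0))/(1+349/9651) = 9651/10000 ≈ 0.965100
step 2 [1y] zero: DF = P = 479/500 ≈ 0.958000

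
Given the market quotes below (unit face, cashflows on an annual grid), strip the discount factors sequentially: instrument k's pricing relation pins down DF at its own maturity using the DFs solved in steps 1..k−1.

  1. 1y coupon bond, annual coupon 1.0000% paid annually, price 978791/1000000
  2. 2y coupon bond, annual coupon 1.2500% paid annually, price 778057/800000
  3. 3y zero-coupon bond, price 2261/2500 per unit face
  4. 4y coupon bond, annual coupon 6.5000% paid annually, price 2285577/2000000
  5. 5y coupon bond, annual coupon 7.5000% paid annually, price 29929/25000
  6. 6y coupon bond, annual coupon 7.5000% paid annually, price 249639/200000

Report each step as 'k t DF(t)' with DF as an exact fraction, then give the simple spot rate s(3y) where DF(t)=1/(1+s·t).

step 1 [1y] bond c/1=1/100: DF=(978791/1000000 − 1/100·(0))/(1+1/100) = 9691/10000 ≈ 0.969100
step 2 [2y] bond c/1=1/80: DF=(778057/800000 − 1/80·(0.969100))/(1+1/80) = 4743/5000 ≈ 0.948600
step 3 [3y] zero: DF = P = 2261/2500 ≈ 0.904400
step 4 [4y] bond c/1=13/200: DF=(2285577/2000000 − 13/200·(0.969100+0.948600+0.904400))/(1+13/200) = 563/625 ≈ 0.900800
step 5 [5y] bond c/1=3/40: DF=(29929/25000 − 3/40·(0.969100+0.948600+0.904400+0.900800))/(1+3/40) = 8539/10000 ≈ 0.853900
step 6 [6y] bond c/1=3/40: DF=(249639/200000 − 3/40·(0.969100+0.948600+0.904400+0.900800+0.853900))/(1+3/40) = 4209/5000 ≈ 0.841800

1 1 9691/10000
2 2 4743/5000
3 3 2261/2500
4 4 563/625
5 5 8539/10000
6 6 4209/5000
s(3y) = (1/(2261/2500) − 1)/(3) = 239/6783 ≈ 3.5235%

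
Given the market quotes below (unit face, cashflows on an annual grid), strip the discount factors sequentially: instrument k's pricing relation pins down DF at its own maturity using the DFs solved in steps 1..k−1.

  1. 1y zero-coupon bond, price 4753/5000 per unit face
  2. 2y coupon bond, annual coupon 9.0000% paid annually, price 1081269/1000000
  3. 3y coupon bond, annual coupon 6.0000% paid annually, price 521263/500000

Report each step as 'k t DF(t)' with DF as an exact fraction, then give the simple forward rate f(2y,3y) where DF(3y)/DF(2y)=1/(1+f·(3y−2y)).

1 1 4753/5000
2 2 1827/2000
3 3 439/500
f(2y,3y) = ((1827/2000)/(439/500) − 1)/(1) = 71/1756 ≈ 4.0433%

step 1 [1y] zero: DF = P = 4753/5000 ≈ 0.950600
step 2 [2y] bond c/1=9/100: DF=(1081269/1000000 − 9/100·(0.950600))/(1+9/100) = 1827/2000 ≈ 0.913500
step 3 [3y] bond c/1=3/50: DF=(521263/500000 − 3/50·(0.950600+0.913500))/(1+3/50) = 439/500 ≈ 0.878000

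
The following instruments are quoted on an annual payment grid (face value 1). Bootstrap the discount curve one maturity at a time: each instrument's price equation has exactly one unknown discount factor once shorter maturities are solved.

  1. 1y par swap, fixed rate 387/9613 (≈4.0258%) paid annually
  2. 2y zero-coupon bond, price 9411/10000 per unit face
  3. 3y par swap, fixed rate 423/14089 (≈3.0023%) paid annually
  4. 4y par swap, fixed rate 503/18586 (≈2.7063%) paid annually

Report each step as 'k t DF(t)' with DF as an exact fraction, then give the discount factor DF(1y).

step 1 [1y] swap r/1=387/9613: DF=(1 − 387/9613·(0))/(1+387/9613) = 9613/10000 ≈ 0.961300
step 2 [2y] zero: DF = P = 9411/10000 ≈ 0.941100
step 3 [3y] swap r/1=423/14089: DF=(1 − 423/14089·(0.961300+0.941100))/(1+423/14089) = 4577/5000 ≈ 0.915400
step 4 [4y] swap r/1=503/18586: DF=(1 − 503/18586·(0.961300+0.941100+0.915400))/(1+503/18586) = 4497/5000 ≈ 0.899400

1 1 9613/10000
2 2 9411/10000
3 3 4577/5000
4 4 4497/5000
DF(1y) = 9613/10000 ≈ 0.961300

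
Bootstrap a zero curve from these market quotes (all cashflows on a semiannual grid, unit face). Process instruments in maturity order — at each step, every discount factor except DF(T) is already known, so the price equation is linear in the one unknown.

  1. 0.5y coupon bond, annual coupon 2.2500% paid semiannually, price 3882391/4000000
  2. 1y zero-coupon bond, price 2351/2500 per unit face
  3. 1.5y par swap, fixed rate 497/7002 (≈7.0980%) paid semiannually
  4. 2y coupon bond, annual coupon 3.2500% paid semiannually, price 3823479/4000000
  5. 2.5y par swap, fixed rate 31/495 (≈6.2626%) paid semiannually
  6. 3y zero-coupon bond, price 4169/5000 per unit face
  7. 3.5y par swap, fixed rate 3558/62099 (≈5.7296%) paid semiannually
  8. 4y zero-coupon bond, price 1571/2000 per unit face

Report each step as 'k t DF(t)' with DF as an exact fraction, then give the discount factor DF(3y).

1 1/2 4799/5000
2 1 2351/2500
3 3/2 4503/5000
4 2 4479/5000
5 5/2 4287/5000
6 3 4169/5000
7 7/2 8221/10000
8 4 1571/2000
DF(3y) = 4169/5000 ≈ 0.833800

step 1 [0.5y] bond c/2=9/800: DF=(3882391/4000000 − 9/800·(0))/(1+9/800) = 4799/5000 ≈ 0.959800
step 2 [1y] zero: DF = P = 2351/2500 ≈ 0.940400
step 3 [1.5y] swap r/2=497/14004: DF=(1 − 497/14004·(0.959800+0.940400))/(1+497/14004) = 4503/5000 ≈ 0.900600
step 4 [2y] bond c/2=13/800: DF=(3823479/4000000 − 13/800·(0.959800+0.940400+0.900600))/(1+13/800) = 4479/5000 ≈ 0.895800
step 5 [2.5y] swap r/2=31/990: DF=(1 − 31/990·(0.959800+0.940400+0.900600+0.895800))/(1+31/990) = 4287/5000 ≈ 0.857400
step 6 [3y] zero: DF = P = 4169/5000 ≈ 0.833800
step 7 [3.5y] swap r/2=1779/62099: DF=(1 − 1779/62099·(0.959800+0.940400+0.900600+0.895800+0.857400+0.833800))/(1+1779/62099) = 8221/10000 ≈ 0.822100
step 8 [4y] zero: DF = P = 1571/2000 ≈ 0.785500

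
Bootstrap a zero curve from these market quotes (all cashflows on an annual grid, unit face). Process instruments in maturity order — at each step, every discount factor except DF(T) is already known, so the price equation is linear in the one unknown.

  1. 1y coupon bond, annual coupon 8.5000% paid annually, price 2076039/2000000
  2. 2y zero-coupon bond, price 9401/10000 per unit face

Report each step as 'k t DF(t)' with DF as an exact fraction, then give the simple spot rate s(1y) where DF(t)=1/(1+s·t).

1 1 9567/10000
2 2 9401/10000
s(1y) = (1/(9567/10000) − 1)/(1) = 433/9567 ≈ 4.5260%

step 1 [1y] bond c/1=17/200: DF=(2076039/2000000 − 17/200·(0))/(1+17/200) = 9567/10000 ≈ 0.956700
step 2 [2y] zero: DF = P = 9401/10000 ≈ 0.940100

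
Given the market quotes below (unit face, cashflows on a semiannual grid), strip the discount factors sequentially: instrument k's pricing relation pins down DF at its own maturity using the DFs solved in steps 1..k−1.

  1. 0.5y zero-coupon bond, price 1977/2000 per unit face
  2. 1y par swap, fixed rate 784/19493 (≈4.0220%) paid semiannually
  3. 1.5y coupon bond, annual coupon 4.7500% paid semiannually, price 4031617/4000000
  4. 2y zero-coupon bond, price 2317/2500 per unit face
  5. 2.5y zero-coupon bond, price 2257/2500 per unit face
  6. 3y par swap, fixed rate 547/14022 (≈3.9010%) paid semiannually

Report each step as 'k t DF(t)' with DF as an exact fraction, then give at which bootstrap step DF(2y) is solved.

step 1 [0.5y] zero: DF = P = 1977/2000 ≈ 0.988500
step 2 [1y] swap r/2=392/19493: DF=(1 − 392/19493·(0.988500))/(1+392/19493) = 1201/1250 ≈ 0.960800
step 3 [1.5y] bond c/2=19/800: DF=(4031617/4000000 − 19/800·(0.988500+0.960800))/(1+19/800) = 9393/10000 ≈ 0.939300
step 4 [2y] zero: DF = P = 2317/2500 ≈ 0.926800
step 5 [2.5y] zero: DF = P = 2257/2500 ≈ 0.902800
step 6 [3y] swap r/2=547/28044: DF=(1 − 547/28044·(0.988500+0.960800+0.939300+0.926800+0.902800))/(1+547/28044) = 4453/5000 ≈ 0.890600

1 1/2 1977/2000
2 1 1201/1250
3 3/2 9393/10000
4 2 2317/2500
5 5/2 2257/2500
6 3 4453/5000
DF(2y) is solved at step 4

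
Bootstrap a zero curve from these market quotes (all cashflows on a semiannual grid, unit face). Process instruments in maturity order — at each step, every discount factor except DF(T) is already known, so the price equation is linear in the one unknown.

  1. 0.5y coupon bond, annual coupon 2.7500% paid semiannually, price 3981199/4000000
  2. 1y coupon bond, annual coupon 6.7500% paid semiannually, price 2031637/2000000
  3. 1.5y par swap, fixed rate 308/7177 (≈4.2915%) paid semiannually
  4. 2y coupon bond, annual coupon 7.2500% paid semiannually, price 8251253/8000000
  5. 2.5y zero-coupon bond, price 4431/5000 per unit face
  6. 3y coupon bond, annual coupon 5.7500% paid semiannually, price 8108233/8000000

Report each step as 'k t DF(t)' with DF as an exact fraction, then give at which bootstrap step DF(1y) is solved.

1 1/2 4909/5000
2 1 4753/5000
3 3/2 1173/1250
4 2 8949/10000
5 5/2 4431/5000
6 3 1069/1250
DF(1y) is solved at step 2

step 1 [0.5y] bond c/2=11/800: DF=(3981199/4000000 − 11/800·(0))/(1+11/800) = 4909/5000 ≈ 0.981800
step 2 [1y] bond c/2=27/800: DF=(2031637/2000000 − 27/800·(0.981800))/(1+27/800) = 4753/5000 ≈ 0.950600
step 3 [1.5y] swap r/2=154/7177: DF=(1 − 154/7177·(0.981800+0.950600))/(1+154/7177) = 1173/1250 ≈ 0.938400
step 4 [2y] bond c/2=29/800: DF=(8251253/8000000 − 29/800·(0.981800+0.950600+0.938400))/(1+29/800) = 8949/10000 ≈ 0.894900
step 5 [2.5y] zero: DF = P = 4431/5000 ≈ 0.886200
step 6 [3y] bond c/2=23/800: DF=(8108233/8000000 − 23/800·(0.981800+0.950600+0.938400+0.894900+0.886200))/(1+23/800) = 1069/1250 ≈ 0.855200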